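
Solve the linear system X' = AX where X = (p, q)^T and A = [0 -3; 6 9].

Coefficient matrix A = [[0, -3], [6, 9]].
Characteristic polynomial det(A - λI) = λ^2 - 9λ + 18 = 0.
Eigenvalues λ = 6, 3.
For λ=6: (A-λI) row 1 is [-6, -3], so an eigenvector is (-1, 2).
For λ=3: (A-λI) row 1 is [-3, -3], so an eigenvector is (-1, 1).
General solution: K_1e^(6t)(-1,2) + K_2e^(3t)(-1,1).

p(t) = -K_1e^(6t) - K_2e^(3t), q(t) = 2K_1e^(6t) + K_2e^(3t)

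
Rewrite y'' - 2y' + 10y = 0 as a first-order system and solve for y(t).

y(t) = C_1e^(t)cos(3t) + C_2e^(t)sin(3t)

Let x_1 = y, x_2 = y'. Then x_1' = x_2 and x_2' = -10x_1 + 2x_2.
A = [[0,1],[-10,2]]; det(A-λI) = λ^2 - 2λ + 10.
Eigenvalues λ = 1 ± 3i.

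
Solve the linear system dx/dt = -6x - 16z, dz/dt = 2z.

x(t) = K_1e^(-6t) - 2K_2e^(2t), z(t) = K_2e^(2t)

Coefficient matrix A = [[-6, -16], [0, 2]].
Characteristic polynomial det(A - λI) = λ^2 + 4λ - 12 = 0.
Eigenvalues λ = -6, 2.
For λ=-6: (A-λI) row 1 is [0, -16], so an eigenvector is (1, 0).
For λ=2: (A-λI) row 1 is [-8, -16], so an eigenvector is (-2, 1).
General solution: K_1e^(-6t)(1,0) + K_2e^(2t)(-2,1).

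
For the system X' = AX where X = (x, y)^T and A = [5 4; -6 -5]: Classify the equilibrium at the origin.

saddle

A = [[5,4],[-6,-5]]; det(A-λI) = λ^2 - 1.
λ = -1, 1: opposite signs.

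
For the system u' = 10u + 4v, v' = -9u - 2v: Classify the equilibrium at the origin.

unstable improper node

A = [[10,4],[-9,-2]]; det(A-λI) = λ^2 - 8λ + 16.
repeated λ = 4 with a single eigenvector.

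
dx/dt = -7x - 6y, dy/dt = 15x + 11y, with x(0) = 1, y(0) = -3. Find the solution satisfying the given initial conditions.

Coefficient matrix A = [[-7, -6], [15, 11]].
Characteristic polynomial det(A - λI) = λ^2 - 4λ + 13 = 0.
Eigenvalues λ = 2 ± 3i (complex conjugate pair).
For λ=2+3i: an eigenvector is (1,-2) - i(1,-1) = (1 - i, -2 + i).
A real fundamental pair from Re and Im of e^((2+3i)t)v: X_1 = e^(2t)(cos(3t)·(1,-2) + sin(3t)·(1,-1)), X_2 = e^(2t)(sin(3t)·(1,-2) - cos(3t)·(1,-1)).
General solution: c_1X_1 + c_2X_2.
Applying x(0)=1, y(0)=-3 gives c_1=2, c_2=1.

x(t) = 3e^(2t)sin(3t) + e^(2t)cos(3t), y(t) = -4e^(2t)sin(3t) - 3e^(2t)cos(3t)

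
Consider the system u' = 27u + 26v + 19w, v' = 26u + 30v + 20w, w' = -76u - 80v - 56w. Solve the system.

Coefficient matrix A = [[27, 26, 19], [26, 30, 20], [-76, -80, -56]].
det(A - λI) = 0 gives eigenvalues λ = 3, 2, -4.
For λ=3: eigenvector (1,2,-4).
For λ=2: eigenvector (-2,-1,4).
For λ=-4: eigenvector (-1,-1,3).
General solution: c_1e^(3t)(1,2,-4) + c_2e^(2t)(-2,-1,4) + c_3e^(-4t)(-1,-1,3).

u(t) = c_1e^(3t) - 2c_2e^(2t) - c_3e^(-4t), v(t) = 2c_1e^(3t) - c_2e^(2t) - c_3e^(-4t), w(t) = -4c_1e^(3t) + 4c_2e^(2t) + 3c_3e^(-4t)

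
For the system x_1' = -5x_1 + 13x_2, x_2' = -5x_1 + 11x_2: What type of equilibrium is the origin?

A = [[-5,13],[-5,11]]; det(A-λI) = λ^2 - 6λ + 10.
λ = 3 ± i: positive real part.

unstable spiral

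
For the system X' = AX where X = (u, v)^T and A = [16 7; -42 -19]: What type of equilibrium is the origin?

saddle

A = [[16,7],[-42,-19]]; det(A-λI) = λ^2 + 3λ - 10.
λ = -5, 2: opposite signs.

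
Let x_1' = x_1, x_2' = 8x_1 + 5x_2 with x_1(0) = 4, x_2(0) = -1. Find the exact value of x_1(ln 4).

A = [[1,0],[8,5]]; eigenvalues λ = 1, 5.
Eigenvectors: (1,-2) for λ=1, (0,1) for λ=5.
From the initial condition, c_1 = 4, c_2 = 7.
x_1(ln 4) = (4)(4^1)(1) + (7)(4^5)(0) = 16.

16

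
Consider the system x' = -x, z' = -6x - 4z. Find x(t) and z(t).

x(t) = -K_1e^(-t), z(t) = 2K_1e^(-t) - K_2e^(-4t)

Coefficient matrix A = [[-1, 0], [-6, -4]].
Characteristic polynomial det(A - λI) = λ^2 + 5λ + 4 = 0.
Eigenvalues λ = -1, -4.
For λ=-1: (A-λI) row 2 is [-6, -3], so an eigenvector is (-1, 2).
For λ=-4: (A-λI) row 1 is [3, 0], so an eigenvector is (0, -1).
General solution: K_1e^(-t)(-1,2) + K_2e^(-4t)(0,-1).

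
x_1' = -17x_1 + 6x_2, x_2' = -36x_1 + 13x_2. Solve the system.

Coefficient matrix A = [[-17, 6], [-36, 13]].
Characteristic polynomial det(A - λI) = λ^2 + 4λ - 5 = 0.
Eigenvalues λ = 1, -5.
For λ=1: (A-λI) row 1 is [-18, 6], so an eigenvector is (-1, -3).
For λ=-5: (A-λI) row 1 is [-12, 6], so an eigenvector is (1, 2).
General solution: K_1e^(t)(-1,-3) + K_2e^(-5t)(1,2).

x_1(t) = -K_1e^(t) + K_2e^(-5t), x_2(t) = -3K_1e^(t) + 2K_2e^(-5t)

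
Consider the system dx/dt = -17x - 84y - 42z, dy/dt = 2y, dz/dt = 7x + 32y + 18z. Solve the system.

x(t) = 2c_1e^(4t) + 3c_3e^(-3t), y(t) = c_2e^(2t), z(t) = -c_1e^(4t) - 2c_2e^(2t) - c_3e^(-3t)

Coefficient matrix A = [[-17, -84, -42], [0, 2, 0], [7, 32, 18]].
det(A - λI) = 0 gives eigenvalues λ = 4, 2, -3.
For λ=4: eigenvector (2,0,-1).
For λ=2: eigenvector (0,1,-2).
For λ=-3: eigenvector (3,0,-1).
General solution: c_1e^(4t)(2,0,-1) + c_2e^(2t)(0,1,-2) + c_3e^(-3t)(3,0,-1).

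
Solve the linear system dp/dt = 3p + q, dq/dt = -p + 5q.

Coefficient matrix A = [[3, 1], [-1, 5]].
Characteristic polynomial det(A - λI) = λ^2 - 8λ + 16 = 0.
Single eigenvalue λ = 4 with algebraic multiplicity 2.
Eigenvector v = (-1,-1); generalized eigenvector w with (A-λI)w=v is (2,1).
General solution: e^(4t)[K_1·v + K_2·(t·v + w)].

p(t) = -K_1e^(4t) - K_2te^(4t) + 2K_2e^(4t), q(t) = -K_1e^(4t) - K_2te^(4t) + K_2e^(4t)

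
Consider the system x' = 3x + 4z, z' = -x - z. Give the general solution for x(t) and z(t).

x(t) = -2C_1e^(t) - 2C_2te^(t) + C_2e^(t), z(t) = C_1e^(t) + C_2te^(t) - C_2e^(t)

Coefficient matrix A = [[3, 4], [-1, -1]].
Characteristic polynomial det(A - λI) = λ^2 - 2λ + 1 = 0.
Single eigenvalue λ = 1 with algebraic multiplicity 2.
Eigenvector v = (-2,1); generalized eigenvector w with (A-λI)w=v is (1,-1).
General solution: e^(t)[C_1·v + C_2·(t·v + w)].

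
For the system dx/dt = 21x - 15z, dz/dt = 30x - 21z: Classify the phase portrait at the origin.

A = [[21,-15],[30,-21]]; det(A-λI) = λ^2 + 9.
λ = 0 ± 3i: zero real part.

center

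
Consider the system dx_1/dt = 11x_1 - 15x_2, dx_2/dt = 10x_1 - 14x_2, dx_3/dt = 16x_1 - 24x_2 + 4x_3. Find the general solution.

Coefficient matrix A = [[11, -15, 0], [10, -14, 0], [16, -24, 4]].
det(A - λI) = 0 gives eigenvalues λ = 4, -4, 1.
For λ=4: eigenvector (0,0,1).
For λ=-4: eigenvector (1,1,1).
For λ=1: eigenvector (3,2,0).
General solution: C_1e^(4t)(0,0,1) + C_2e^(-4t)(1,1,1) + C_3e^(t)(3,2,0).

x_1(t) = C_2e^(-4t) + 3C_3e^(t), x_2(t) = C_2e^(-4t) + 2C_3e^(t), x_3(t) = C_1e^(4t) + C_2e^(-4t)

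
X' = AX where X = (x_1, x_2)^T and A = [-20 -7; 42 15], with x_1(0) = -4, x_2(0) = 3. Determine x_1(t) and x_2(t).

Coefficient matrix A = [[-20, -7], [42, 15]].
Characteristic polynomial det(A - λI) = λ^2 + 5λ - 6 = 0.
Eigenvalues λ = -6, 1.
For λ=-6: (A-λI) row 1 is [-14, -7], so an eigenvector is (-1, 2).
For λ=1: (A-λI) row 1 is [-21, -7], so an eigenvector is (1, -3).
General solution: C_1e^(-6t)(-1,2) + C_2e^(t)(1,-3).
Applying x_1(0)=-4, x_2(0)=3 gives C_1=9, C_2=5.

x_1(t) = 5e^(t) - 9e^(-6t), x_2(t) = -15e^(t) + 18e^(-6t)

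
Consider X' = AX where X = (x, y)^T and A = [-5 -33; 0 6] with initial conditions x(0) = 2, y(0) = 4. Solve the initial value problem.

Coefficient matrix A = [[-5, -33], [0, 6]].
Characteristic polynomial det(A - λI) = λ^2 - λ - 30 = 0.
Eigenvalues λ = -5, 6.
For λ=-5: (A-λI) row 1 is [0, -33], so an eigenvector is (-1, 0).
For λ=6: (A-λI) row 1 is [-11, -33], so an eigenvector is (-3, 1).
General solution: c_1e^(-5t)(-1,0) + c_2e^(6t)(-3,1).
Applying x(0)=2, y(0)=4 gives c_1=-14, c_2=4.

x(t) = -12e^(6t) + 14e^(-5t), y(t) = 4e^(6t)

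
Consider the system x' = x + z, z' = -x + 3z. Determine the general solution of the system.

Coefficient matrix A = [[1, 1], [-1, 3]].
Characteristic polynomial det(A - λI) = λ^2 - 4λ + 4 = 0.
Single eigenvalue λ = 2 with algebraic multiplicity 2.
Eigenvector v = (1,1); generalized eigenvector w with (A-λI)w=v is (1,2).
General solution: e^(2t)[K_1·v + K_2·(t·v + w)].

x(t) = K_1e^(2t) + K_2te^(2t) + K_2e^(2t), z(t) = K_1e^(2t) + K_2te^(2t) + 2K_2e^(2t)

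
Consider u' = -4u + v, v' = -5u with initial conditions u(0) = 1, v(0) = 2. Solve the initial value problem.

Coefficient matrix A = [[-4, 1], [-5, 0]].
Characteristic polynomial det(A - λI) = λ^2 + 4λ + 5 = 0.
Eigenvalues λ = -2 ± i (complex conjugate pair).
For λ=-2+i: an eigenvector is (0,-1) - i(-1,-2) = (0 + i, -1 + 2i).
A real fundamental pair from Re and Im of e^((-2+i)t)v: X_1 = e^(-2t)(cos(t)·(0,-1) + sin(t)·(-1,-2)), X_2 = e^(-2t)(sin(t)·(0,-1) - cos(t)·(-1,-2)).
General solution: c_1X_1 + c_2X_2.
Applying u(0)=1, v(0)=2 gives c_1=0, c_2=1.

u(t) = e^(-2t)cos(t), v(t) = -e^(-2t)sin(t) + 2e^(-2t)cos(t)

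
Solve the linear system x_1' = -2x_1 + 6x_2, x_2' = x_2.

Coefficient matrix A = [[-2, 6], [0, 1]].
Characteristic polynomial det(A - λI) = λ^2 + λ - 2 = 0.
Eigenvalues λ = 1, -2.
For λ=1: (A-λI) row 1 is [-3, 6], so an eigenvector is (-2, -1).
For λ=-2: (A-λI) row 1 is [0, 6], so an eigenvector is (-1, 0).
General solution: K_1e^(t)(-2,-1) + K_2e^(-2t)(-1,0).

x_1(t) = -2K_1e^(t) - K_2e^(-2t), x_2(t) = -K_1e^(t)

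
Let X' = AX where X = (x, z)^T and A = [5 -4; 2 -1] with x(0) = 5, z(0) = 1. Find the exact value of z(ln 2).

26

A = [[5,-4],[2,-1]]; eigenvalues λ = 1, 3.
Eigenvectors: (1,1) for λ=1, (2,1) for λ=3.
From the initial condition, c_1 = -3, c_2 = 4.
z(ln 2) = (-3)(2^1)(1) + (4)(2^3)(1) = 26.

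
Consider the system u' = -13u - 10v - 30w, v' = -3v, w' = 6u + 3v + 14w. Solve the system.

u(t) = -2C_1e^(2t) + 8C_2e^(-3t) + 5C_3e^(-t), v(t) = C_2e^(-3t), w(t) = C_1e^(2t) - 3C_2e^(-3t) - 2C_3e^(-t)

Coefficient matrix A = [[-13, -10, -30], [0, -3, 0], [6, 3, 14]].
det(A - λI) = 0 gives eigenvalues λ = 2, -3, -1.
For λ=2: eigenvector (-2,0,1).
For λ=-3: eigenvector (8,1,-3).
For λ=-1: eigenvector (5,0,-2).
General solution: C_1e^(2t)(-2,0,1) + C_2e^(-3t)(8,1,-3) + C_3e^(-t)(5,0,-2).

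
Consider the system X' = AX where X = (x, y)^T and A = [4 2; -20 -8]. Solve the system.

Coefficient matrix A = [[4, 2], [-20, -8]].
Characteristic polynomial det(A - λI) = λ^2 + 4λ + 8 = 0.
Eigenvalues λ = -2 ± 2i (complex conjugate pair).
For λ=-2+2i: an eigenvector is (0,1) - i(1,-3) = (0 - i, 1 + 3i).
A real fundamental pair from Re and Im of e^((-2+2i)t)v: X_1 = e^(-2t)(cos(2t)·(0,1) + sin(2t)·(1,-3)), X_2 = e^(-2t)(sin(2t)·(0,1) - cos(2t)·(1,-3)).
General solution: C_1X_1 + C_2X_2.

x(t) = C_1e^(-2t)sin(2t) - C_2e^(-2t)cos(2t), y(t) = -3C_1e^(-2t)sin(2t) + C_1e^(-2t)cos(2t) + C_2e^(-2t)sin(2t) + 3C_2e^(-2t)cos(2t)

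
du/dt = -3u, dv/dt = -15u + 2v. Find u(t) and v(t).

u(t) = c_2e^(-3t), v(t) = -c_1e^(2t) + 3c_2e^(-3t)

Coefficient matrix A = [[-3, 0], [-15, 2]].
Characteristic polynomial det(A - λI) = λ^2 + λ - 6 = 0.
Eigenvalues λ = 2, -3.
For λ=2: (A-λI) row 1 is [-5, 0], so an eigenvector is (0, -1).
For λ=-3: (A-λI) row 2 is [-15, 5], so an eigenvector is (1, 3).
General solution: c_1e^(2t)(0,-1) + c_2e^(-3t)(1,3).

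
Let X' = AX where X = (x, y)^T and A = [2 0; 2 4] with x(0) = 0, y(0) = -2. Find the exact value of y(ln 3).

-162

A = [[2,0],[2,4]]; eigenvalues λ = 4, 2.
Eigenvectors: (0,1) for λ=4, (1,-1) for λ=2.
From the initial condition, c_1 = -2, c_2 = 0.
y(ln 3) = (-2)(3^4)(1) + (0)(3^2)(-1) = -162.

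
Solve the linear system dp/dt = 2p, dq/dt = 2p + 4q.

Coefficient matrix A = [[2, 0], [2, 4]].
Characteristic polynomial det(A - λI) = λ^2 - 6λ + 8 = 0.
Eigenvalues λ = 2, 4.
For λ=2: (A-λI) row 2 is [2, 2], so an eigenvector is (1, -1).
For λ=4: (A-λI) row 1 is [-2, 0], so an eigenvector is (0, 1).
General solution: C_1e^(2t)(1,-1) + C_2e^(4t)(0,1).

p(t) = C_1e^(2t), q(t) = -C_1e^(2t) + C_2e^(4t)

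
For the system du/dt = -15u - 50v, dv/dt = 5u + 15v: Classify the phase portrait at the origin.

A = [[-15,-50],[5,15]]; det(A-λI) = λ^2 + 25.
λ = 0 ± 5i: zero real part.

center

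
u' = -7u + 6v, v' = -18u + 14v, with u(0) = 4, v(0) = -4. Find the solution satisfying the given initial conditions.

Coefficient matrix A = [[-7, 6], [-18, 14]].
Characteristic polynomial det(A - λI) = λ^2 - 7λ + 10 = 0.
Eigenvalues λ = 5, 2.
For λ=5: (A-λI) row 1 is [-12, 6], so an eigenvector is (-1, -2).
For λ=2: (A-λI) row 1 is [-9, 6], so an eigenvector is (2, 3).
General solution: K_1e^(5t)(-1,-2) + K_2e^(2t)(2,3).
Applying u(0)=4, v(0)=-4 gives K_1=20, K_2=12.

u(t) = -20e^(5t) + 24e^(2t), v(t) = -40e^(5t) + 36e^(2t)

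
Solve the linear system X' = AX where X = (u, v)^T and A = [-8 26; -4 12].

Coefficient matrix A = [[-8, 26], [-4, 12]].
Characteristic polynomial det(A - λI) = λ^2 - 4λ + 8 = 0.
Eigenvalues λ = 2 ± 2i (complex conjugate pair).
For λ=2+2i: an eigenvector is (-2,-1) - i(-3,-1) = (-2 + 3i, -1 + i).
A real fundamental pair from Re and Im of e^((2+2i)t)v: X_1 = e^(2t)(cos(2t)·(-2,-1) + sin(2t)·(-3,-1)), X_2 = e^(2t)(sin(2t)·(-2,-1) - cos(2t)·(-3,-1)).
General solution: K_1X_1 + K_2X_2.

u(t) = -3K_1e^(2t)sin(2t) - 2K_1e^(2t)cos(2t) - 2K_2e^(2t)sin(2t) + 3K_2e^(2t)cos(2t), v(t) = -K_1e^(2t)sin(2t) - K_1e^(2t)cos(2t) - K_2e^(2t)sin(2t) + K_2e^(2t)cos(2t)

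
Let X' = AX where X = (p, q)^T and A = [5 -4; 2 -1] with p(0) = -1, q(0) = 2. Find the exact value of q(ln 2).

A = [[5,-4],[2,-1]]; eigenvalues λ = 3, 1.
Eigenvectors: (-2,-1) for λ=3, (1,1) for λ=1.
From the initial condition, c_1 = 3, c_2 = 5.
q(ln 2) = (3)(2^3)(-1) + (5)(2^1)(1) = -14.

-14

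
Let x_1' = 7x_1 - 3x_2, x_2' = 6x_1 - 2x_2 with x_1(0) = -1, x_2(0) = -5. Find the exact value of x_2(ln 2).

32

A = [[7,-3],[6,-2]]; eigenvalues λ = 4, 1.
Eigenvectors: (-1,-1) for λ=4, (-1,-2) for λ=1.
From the initial condition, c_1 = -3, c_2 = 4.
x_2(ln 2) = (-3)(2^4)(-1) + (4)(2^1)(-2) = 32.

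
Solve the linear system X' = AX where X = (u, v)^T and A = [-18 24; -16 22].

Coefficient matrix A = [[-18, 24], [-16, 22]].
Characteristic polynomial det(A - λI) = λ^2 - 4λ - 12 = 0.
Eigenvalues λ = 6, -2.
For λ=6: (A-λI) row 1 is [-24, 24], so an eigenvector is (1, 1).
For λ=-2: (A-λI) row 1 is [-16, 24], so an eigenvector is (-3, -2).
General solution: c_1e^(6t)(1,1) + c_2e^(-2t)(-3,-2).

u(t) = c_1e^(6t) - 3c_2e^(-2t), v(t) = c_1e^(6t) - 2c_2e^(-2t)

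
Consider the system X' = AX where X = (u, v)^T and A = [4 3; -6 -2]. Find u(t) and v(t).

Coefficient matrix A = [[4, 3], [-6, -2]].
Characteristic polynomial det(A - λI) = λ^2 - 2λ + 10 = 0.
Eigenvalues λ = 1 ± 3i (complex conjugate pair).
For λ=1+3i: an eigenvector is (1,-1) - i(0,-1) = (1, -1 + i).
A real fundamental pair from Re and Im of e^((1+3i)t)v: X_1 = e^(t)(cos(3t)·(1,-1) + sin(3t)·(0,-1)), X_2 = e^(t)(sin(3t)·(1,-1) - cos(3t)·(0,-1)).
General solution: C_1X_1 + C_2X_2.

u(t) = C_1e^(t)cos(3t) + C_2e^(t)sin(3t), v(t) = -C_1e^(t)sin(3t) - C_1e^(t)cos(3t) - C_2e^(t)sin(3t) + C_2e^(t)cos(3t)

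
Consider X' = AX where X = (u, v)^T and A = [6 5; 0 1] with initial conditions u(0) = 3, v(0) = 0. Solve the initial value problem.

u(t) = 3e^(6t), v(t) = 0

Coefficient matrix A = [[6, 5], [0, 1]].
Characteristic polynomial det(A - λI) = λ^2 - 7λ + 6 = 0.
Eigenvalues λ = 1, 6.
For λ=1: (A-λI) row 1 is [5, 5], so an eigenvector is (-1, 1).
For λ=6: (A-λI) row 1 is [0, 5], so an eigenvector is (-1, 0).
General solution: c_1e^(t)(-1,1) + c_2e^(6t)(-1,0).
Applying u(0)=3, v(0)=0 gives c_1=0, c_2=-3.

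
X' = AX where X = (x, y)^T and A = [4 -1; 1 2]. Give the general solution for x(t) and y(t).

Coefficient matrix A = [[4, -1], [1, 2]].
Characteristic polynomial det(A - λI) = λ^2 - 6λ + 9 = 0.
Single eigenvalue λ = 3 with algebraic multiplicity 2.
Eigenvector v = (1,1); generalized eigenvector w with (A-λI)w=v is (3,2).
General solution: e^(3t)[c_1·v + c_2·(t·v + w)].

x(t) = c_1e^(3t) + c_2te^(3t) + 3c_2e^(3t), y(t) = c_1e^(3t) + c_2te^(3t) + 2c_2e^(3t)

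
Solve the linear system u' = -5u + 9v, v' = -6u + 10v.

u(t) = 3c_1e^(t) - c_2e^(4t), v(t) = 2c_1e^(t) - c_2e^(4t)

Coefficient matrix A = [[-5, 9], [-6, 10]].
Characteristic polynomial det(A - λI) = λ^2 - 5λ + 4 = 0.
Eigenvalues λ = 1, 4.
For λ=1: (A-λI) row 1 is [-6, 9], so an eigenvector is (3, 2).
For λ=4: (A-λI) row 1 is [-9, 9], so an eigenvector is (-1, -1).
General solution: c_1e^(t)(3,2) + c_2e^(4t)(-1,-1).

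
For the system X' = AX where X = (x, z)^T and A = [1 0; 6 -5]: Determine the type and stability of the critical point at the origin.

A = [[1,0],[6,-5]]; det(A-λI) = λ^2 + 4λ - 5.
λ = -5, 1: opposite signs.

saddle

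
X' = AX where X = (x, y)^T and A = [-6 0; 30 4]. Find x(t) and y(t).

Coefficient matrix A = [[-6, 0], [30, 4]].
Characteristic polynomial det(A - λI) = λ^2 + 2λ - 24 = 0.
Eigenvalues λ = -6, 4.
For λ=-6: (A-λI) row 2 is [30, 10], so an eigenvector is (-1, 3).
For λ=4: (A-λI) row 1 is [-10, 0], so an eigenvector is (0, 1).
General solution: C_1e^(-6t)(-1,3) + C_2e^(4t)(0,1).

x(t) = -C_1e^(-6t), y(t) = 3C_1e^(-6t) + C_2e^(4t)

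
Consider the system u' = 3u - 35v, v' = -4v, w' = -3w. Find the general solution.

u(t) = C_1e^(3t) + 5C_2e^(-4t), v(t) = C_2e^(-4t), w(t) = C_3e^(-3t)

Coefficient matrix A = [[3, -35, 0], [0, -4, 0], [0, 0, -3]].
det(A - λI) = 0 gives eigenvalues λ = 3, -4, -3.
For λ=3: eigenvector (1,0,0).
For λ=-4: eigenvector (5,1,0).
For λ=-3: eigenvector (0,0,1).
General solution: C_1e^(3t)(1,0,0) + C_2e^(-4t)(5,1,0) + C_3e^(-3t)(0,0,1).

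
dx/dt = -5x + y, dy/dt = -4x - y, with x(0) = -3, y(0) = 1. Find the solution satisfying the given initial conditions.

x(t) = 7te^(-3t) - 3e^(-3t), y(t) = 14te^(-3t) + e^(-3t)

Coefficient matrix A = [[-5, 1], [-4, -1]].
Characteristic polynomial det(A - λI) = λ^2 + 6λ + 9 = 0.
Single eigenvalue λ = -3 with algebraic multiplicity 2.
Eigenvector v = (-1,-2); generalized eigenvector w with (A-λI)w=v is (2,3).
General solution: e^(-3t)[C_1·v + C_2·(t·v + w)].
Applying x(0)=-3, y(0)=1 gives C_1=-11, C_2=-7.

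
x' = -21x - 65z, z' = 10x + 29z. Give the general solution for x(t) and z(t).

x(t) = -2c_1e^(4t)sin(5t) + 3c_1e^(4t)cos(5t) + 3c_2e^(4t)sin(5t) + 2c_2e^(4t)cos(5t), z(t) = c_1e^(4t)sin(5t) - c_1e^(4t)cos(5t) - c_2e^(4t)sin(5t) - c_2e^(4t)cos(5t)

Coefficient matrix A = [[-21, -65], [10, 29]].
Characteristic polynomial det(A - λI) = λ^2 - 8λ + 41 = 0.
Eigenvalues λ = 4 ± 5i (complex conjugate pair).
For λ=4+5i: an eigenvector is (3,-1) - i(-2,1) = (3 + 2i, -1 - i).
A real fundamental pair from Re and Im of e^((4+5i)t)v: X_1 = e^(4t)(cos(5t)·(3,-1) + sin(5t)·(-2,1)), X_2 = e^(4t)(sin(5t)·(3,-1) - cos(5t)·(-2,1)).
General solution: c_1X_1 + c_2X_2.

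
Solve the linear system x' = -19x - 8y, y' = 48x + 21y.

Coefficient matrix A = [[-19, -8], [48, 21]].
Characteristic polynomial det(A - λI) = λ^2 - 2λ - 15 = 0.
Eigenvalues λ = -3, 5.
For λ=-3: (A-λI) row 1 is [-16, -8], so an eigenvector is (1, -2).
For λ=5: (A-λI) row 1 is [-24, -8], so an eigenvector is (-1, 3).
General solution: C_1e^(-3t)(1,-2) + C_2e^(5t)(-1,3).

x(t) = C_1e^(-3t) - C_2e^(5t), y(t) = -2C_1e^(-3t) + 3C_2e^(5t)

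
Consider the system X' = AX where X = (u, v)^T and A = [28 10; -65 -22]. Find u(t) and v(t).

Coefficient matrix A = [[28, 10], [-65, -22]].
Characteristic polynomial det(A - λI) = λ^2 - 6λ + 34 = 0.
Eigenvalues λ = 3 ± 5i (complex conjugate pair).
For λ=3+5i: an eigenvector is (1,-3) - i(-1,2) = (1 + i, -3 - 2i).
A real fundamental pair from Re and Im of e^((3+5i)t)v: X_1 = e^(3t)(cos(5t)·(1,-3) + sin(5t)·(-1,2)), X_2 = e^(3t)(sin(5t)·(1,-3) - cos(5t)·(-1,2)).
General solution: c_1X_1 + c_2X_2.

u(t) = -c_1e^(3t)sin(5t) + c_1e^(3t)cos(5t) + c_2e^(3t)sin(5t) + c_2e^(3t)cos(5t), v(t) = 2c_1e^(3t)sin(5t) - 3c_1e^(3t)cos(5t) - 3c_2e^(3t)sin(5t) - 2c_2e^(3t)cos(5t)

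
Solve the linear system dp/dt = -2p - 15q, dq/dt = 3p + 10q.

p(t) = C_1e^(4t)sin(3t) + 2C_1e^(4t)cos(3t) + 2C_2e^(4t)sin(3t) - C_2e^(4t)cos(3t), q(t) = -C_1e^(4t)cos(3t) - C_2e^(4t)sin(3t)

Coefficient matrix A = [[-2, -15], [3, 10]].
Characteristic polynomial det(A - λI) = λ^2 - 8λ + 25 = 0.
Eigenvalues λ = 4 ± 3i (complex conjugate pair).
For λ=4+3i: an eigenvector is (2,-1) - i(1,0) = (2 - i, -1).
A real fundamental pair from Re and Im of e^((4+3i)t)v: X_1 = e^(4t)(cos(3t)·(2,-1) + sin(3t)·(1,0)), X_2 = e^(4t)(sin(3t)·(2,-1) - cos(3t)·(1,0)).
General solution: C_1X_1 + C_2X_2.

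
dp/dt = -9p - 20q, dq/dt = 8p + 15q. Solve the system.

Coefficient matrix A = [[-9, -20], [8, 15]].
Characteristic polynomial det(A - λI) = λ^2 - 6λ + 25 = 0.
Eigenvalues λ = 3 ± 4i (complex conjugate pair).
For λ=3+4i: an eigenvector is (1,-1) - i(2,-1) = (1 - 2i, -1 + i).
A real fundamental pair from Re and Im of e^((3+4i)t)v: X_1 = e^(3t)(cos(4t)·(1,-1) + sin(4t)·(2,-1)), X_2 = e^(3t)(sin(4t)·(1,-1) - cos(4t)·(2,-1)).
General solution: K_1X_1 + K_2X_2.

p(t) = 2K_1e^(3t)sin(4t) + K_1e^(3t)cos(4t) + K_2e^(3t)sin(4t) - 2K_2e^(3t)cos(4t), q(t) = -K_1e^(3t)sin(4t) - K_1e^(3t)cos(4t) - K_2e^(3t)sin(4t) + K_2e^(3t)cos(4t)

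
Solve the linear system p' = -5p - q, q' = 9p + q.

p(t) = -K_1e^(-2t) - K_2te^(-2t), q(t) = 3K_1e^(-2t) + 3K_2te^(-2t) + K_2e^(-2t)

Coefficient matrix A = [[-5, -1], [9, 1]].
Characteristic polynomial det(A - λI) = λ^2 + 4λ + 4 = 0.
Single eigenvalue λ = -2 with algebraic multiplicity 2.
Eigenvector v = (-1,3); generalized eigenvector w with (A-λI)w=v is (0,1).
General solution: e^(-2t)[K_1·v + K_2·(t·v + w)].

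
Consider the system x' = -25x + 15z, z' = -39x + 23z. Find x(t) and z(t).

x(t) = -2K_1e^(-t)sin(3t) - K_1e^(-t)cos(3t) - K_2e^(-t)sin(3t) + 2K_2e^(-t)cos(3t), z(t) = -3K_1e^(-t)sin(3t) - 2K_1e^(-t)cos(3t) - 2K_2e^(-t)sin(3t) + 3K_2e^(-t)cos(3t)

Coefficient matrix A = [[-25, 15], [-39, 23]].
Characteristic polynomial det(A - λI) = λ^2 + 2λ + 10 = 0.
Eigenvalues λ = -1 ± 3i (complex conjugate pair).
For λ=-1+3i: an eigenvector is (-1,-2) - i(-2,-3) = (-1 + 2i, -2 + 3i).
A real fundamental pair from Re and Im of e^((-1+3i)t)v: X_1 = e^(-t)(cos(3t)·(-1,-2) + sin(3t)·(-2,-3)), X_2 = e^(-t)(sin(3t)·(-1,-2) - cos(3t)·(-2,-3)).
General solution: K_1X_1 + K_2X_2.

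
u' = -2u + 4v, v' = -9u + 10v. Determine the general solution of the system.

Coefficient matrix A = [[-2, 4], [-9, 10]].
Characteristic polynomial det(A - λI) = λ^2 - 8λ + 16 = 0.
Single eigenvalue λ = 4 with algebraic multiplicity 2.
Eigenvector v = (2,3); generalized eigenvector w with (A-λI)w=v is (1,2).
General solution: e^(4t)[K_1·v + K_2·(t·v + w)].

u(t) = 2K_1e^(4t) + 2K_2te^(4t) + K_2e^(4t), v(t) = 3K_1e^(4t) + 3K_2te^(4t) + 2K_2e^(4t)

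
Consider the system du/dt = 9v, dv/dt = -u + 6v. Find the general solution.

Coefficient matrix A = [[0, 9], [-1, 6]].
Characteristic polynomial det(A - λI) = λ^2 - 6λ + 9 = 0.
Single eigenvalue λ = 3 with algebraic multiplicity 2.
Eigenvector v = (-3,-1); generalized eigenvector w with (A-λI)w=v is (1,0).
General solution: e^(3t)[c_1·v + c_2·(t·v + w)].

u(t) = -3c_1e^(3t) - 3c_2te^(3t) + c_2e^(3t), v(t) = -c_1e^(3t) - c_2te^(3t)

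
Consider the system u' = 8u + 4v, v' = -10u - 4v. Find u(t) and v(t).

u(t) = c_1e^(2t)sin(2t) + c_1e^(2t)cos(2t) + c_2e^(2t)sin(2t) - c_2e^(2t)cos(2t), v(t) = -2c_1e^(2t)sin(2t) - c_1e^(2t)cos(2t) - c_2e^(2t)sin(2t) + 2c_2e^(2t)cos(2t)

Coefficient matrix A = [[8, 4], [-10, -4]].
Characteristic polynomial det(A - λI) = λ^2 - 4λ + 8 = 0.
Eigenvalues λ = 2 ± 2i (complex conjugate pair).
For λ=2+2i: an eigenvector is (1,-1) - i(1,-2) = (1 - i, -1 + 2i).
A real fundamental pair from Re and Im of e^((2+2i)t)v: X_1 = e^(2t)(cos(2t)·(1,-1) + sin(2t)·(1,-2)), X_2 = e^(2t)(sin(2t)·(1,-1) - cos(2t)·(1,-2)).
General solution: c_1X_1 + c_2X_2.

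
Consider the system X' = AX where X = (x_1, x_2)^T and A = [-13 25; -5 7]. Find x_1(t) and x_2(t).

Coefficient matrix A = [[-13, 25], [-5, 7]].
Characteristic polynomial det(A - λI) = λ^2 + 6λ + 34 = 0.
Eigenvalues λ = -3 ± 5i (complex conjugate pair).
For λ=-3+5i: an eigenvector is (-1,0) - i(2,1) = (-1 - 2i, 0 - i).
A real fundamental pair from Re and Im of e^((-3+5i)t)v: X_1 = e^(-3t)(cos(5t)·(-1,0) + sin(5t)·(2,1)), X_2 = e^(-3t)(sin(5t)·(-1,0) - cos(5t)·(2,1)).
General solution: c_1X_1 + c_2X_2.

x_1(t) = 2c_1e^(-3t)sin(5t) - c_1e^(-3t)cos(5t) - c_2e^(-3t)sin(5t) - 2c_2e^(-3t)cos(5t), x_2(t) = c_1e^(-3t)sin(5t) - c_2e^(-3t)cos(5t)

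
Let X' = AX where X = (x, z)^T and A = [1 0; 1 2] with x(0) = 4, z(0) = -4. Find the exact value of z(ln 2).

-8

A = [[1,0],[1,2]]; eigenvalues λ = 1, 2.
Eigenvectors: (1,-1) for λ=1, (0,1) for λ=2.
From the initial condition, c_1 = 4, c_2 = 0.
z(ln 2) = (4)(2^1)(-1) + (0)(2^2)(1) = -8.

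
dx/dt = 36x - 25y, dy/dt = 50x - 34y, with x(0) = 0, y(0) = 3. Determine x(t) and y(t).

Coefficient matrix A = [[36, -25], [50, -34]].
Characteristic polynomial det(A - λI) = λ^2 - 2λ + 26 = 0.
Eigenvalues λ = 1 ± 5i (complex conjugate pair).
For λ=1+5i: an eigenvector is (-1,-1) - i(-2,-3) = (-1 + 2i, -1 + 3i).
A real fundamental pair from Re and Im of e^((1+5i)t)v: X_1 = e^(t)(cos(5t)·(-1,-1) + sin(5t)·(-2,-3)), X_2 = e^(t)(sin(5t)·(-1,-1) - cos(5t)·(-2,-3)).
General solution: c_1X_1 + c_2X_2.
Applying x(0)=0, y(0)=3 gives c_1=6, c_2=3.

x(t) = -15e^(t)sin(5t), y(t) = -21e^(t)sin(5t) + 3e^(t)cos(5t)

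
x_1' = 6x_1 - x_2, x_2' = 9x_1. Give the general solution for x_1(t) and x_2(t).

Coefficient matrix A = [[6, -1], [9, 0]].
Characteristic polynomial det(A - λI) = λ^2 - 6λ + 9 = 0.
Single eigenvalue λ = 3 with algebraic multiplicity 2.
Eigenvector v = (-1,-3); generalized eigenvector w with (A-λI)w=v is (-1,-2).
General solution: e^(3t)[K_1·v + K_2·(t·v + w)].

x_1(t) = -K_1e^(3t) - K_2te^(3t) - K_2e^(3t), x_2(t) = -3K_1e^(3t) - 3K_2te^(3t) - 2K_2e^(3t)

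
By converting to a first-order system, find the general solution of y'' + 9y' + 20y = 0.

Let x_1 = y, x_2 = y'. Then x_1' = x_2 and x_2' = -20x_1 - 9x_2.
A = [[0,1],[-20,-9]]; det(A-λI) = λ^2 + 9λ + 20.
Eigenvalues λ = -5, -4 with eigenvectors (1,-5), (1,-4).

y(t) = c_1e^(-5t) + c_2e^(-4t)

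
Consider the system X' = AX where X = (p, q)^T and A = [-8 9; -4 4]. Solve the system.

p(t) = 3K_1e^(-2t) + 3K_2te^(-2t) - 2K_2e^(-2t), q(t) = 2K_1e^(-2t) + 2K_2te^(-2t) - K_2e^(-2t)

Coefficient matrix A = [[-8, 9], [-4, 4]].
Characteristic polynomial det(A - λI) = λ^2 + 4λ + 4 = 0.
Single eigenvalue λ = -2 with algebraic multiplicity 2.
Eigenvector v = (3,2); generalized eigenvector w with (A-λI)w=v is (-2,-1).
General solution: e^(-2t)[K_1·v + K_2·(t·v + w)].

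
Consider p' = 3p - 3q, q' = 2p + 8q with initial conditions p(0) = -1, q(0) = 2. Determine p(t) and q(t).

Coefficient matrix A = [[3, -3], [2, 8]].
Characteristic polynomial det(A - λI) = λ^2 - 11λ + 30 = 0.
Eigenvalues λ = 5, 6.
For λ=5: (A-λI) row 1 is [-2, -3], so an eigenvector is (3, -2).
For λ=6: (A-λI) row 1 is [-3, -3], so an eigenvector is (-1, 1).
General solution: c_1e^(5t)(3,-2) + c_2e^(6t)(-1,1).
Applying p(0)=-1, q(0)=2 gives c_1=1, c_2=4.

p(t) = -4e^(6t) + 3e^(5t), q(t) = 4e^(6t) - 2e^(5t)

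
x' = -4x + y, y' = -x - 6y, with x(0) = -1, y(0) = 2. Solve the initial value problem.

Coefficient matrix A = [[-4, 1], [-1, -6]].
Characteristic polynomial det(A - λI) = λ^2 + 10λ + 25 = 0.
Single eigenvalue λ = -5 with algebraic multiplicity 2.
Eigenvector v = (1,-1); generalized eigenvector w with (A-λI)w=v is (1,0).
General solution: e^(-5t)[c_1·v + c_2·(t·v + w)].
Applying x(0)=-1, y(0)=2 gives c_1=-2, c_2=1.

x(t) = te^(-5t) - e^(-5t), y(t) = -te^(-5t) + 2e^(-5t)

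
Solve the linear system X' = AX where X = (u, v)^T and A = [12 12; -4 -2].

u(t) = -2C_1e^(6t) - 3C_2e^(4t), v(t) = C_1e^(6t) + 2C_2e^(4t)

Coefficient matrix A = [[12, 12], [-4, -2]].
Characteristic polynomial det(A - λI) = λ^2 - 10λ + 24 = 0.
Eigenvalues λ = 6, 4.
For λ=6: (A-λI) row 1 is [6, 12], so an eigenvector is (-2, 1).
For λ=4: (A-λI) row 1 is [8, 12], so an eigenvector is (-3, 2).
General solution: C_1e^(6t)(-2,1) + C_2e^(4t)(-3,2).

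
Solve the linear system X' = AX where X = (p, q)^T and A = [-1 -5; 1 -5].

p(t) = -2c_1e^(-3t)sin(t) - c_1e^(-3t)cos(t) - c_2e^(-3t)sin(t) + 2c_2e^(-3t)cos(t), q(t) = -c_1e^(-3t)sin(t) + c_2e^(-3t)cos(t)

Coefficient matrix A = [[-1, -5], [1, -5]].
Characteristic polynomial det(A - λI) = λ^2 + 6λ + 10 = 0.
Eigenvalues λ = -3 ± i (complex conjugate pair).
For λ=-3+i: an eigenvector is (-1,0) - i(-2,-1) = (-1 + 2i, 0 + i).
A real fundamental pair from Re and Im of e^((-3+i)t)v: X_1 = e^(-3t)(cos(t)·(-1,0) + sin(t)·(-2,-1)), X_2 = e^(-3t)(sin(t)·(-1,0) - cos(t)·(-2,-1)).
General solution: c_1X_1 + c_2X_2.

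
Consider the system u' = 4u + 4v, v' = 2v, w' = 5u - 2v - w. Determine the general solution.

Coefficient matrix A = [[4, 4, 0], [0, 2, 0], [5, -2, -1]].
det(A - λI) = 0 gives eigenvalues λ = 4, 2, -1.
For λ=4: eigenvector (1,0,1).
For λ=2: eigenvector (-2,1,-4).
For λ=-1: eigenvector (0,0,1).
General solution: K_1e^(4t)(1,0,1) + K_2e^(2t)(-2,1,-4) + K_3e^(-t)(0,0,1).

u(t) = K_1e^(4t) - 2K_2e^(2t), v(t) = K_2e^(2t), w(t) = K_1e^(4t) - 4K_2e^(2t) + K_3e^(-t)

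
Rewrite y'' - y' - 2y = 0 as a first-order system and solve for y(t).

y(t) = c_1e^(2t) + c_2e^(-t)

Let x_1 = y, x_2 = y'. Then x_1' = x_2 and x_2' = 2x_1 + x_2.
A = [[0,1],[2,1]]; det(A-λI) = λ^2 - λ - 2.
Eigenvalues λ = 2, -1 with eigenvectors (1,2), (1,-1).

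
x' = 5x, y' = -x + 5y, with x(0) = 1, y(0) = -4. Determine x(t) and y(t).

Coefficient matrix A = [[5, 0], [-1, 5]].
Characteristic polynomial det(A - λI) = λ^2 - 10λ + 25 = 0.
Single eigenvalue λ = 5 with algebraic multiplicity 2.
Eigenvector v = (0,-1); generalized eigenvector w with (A-λI)w=v is (1,3).
General solution: e^(5t)[C_1·v + C_2·(t·v + w)].
Applying x(0)=1, y(0)=-4 gives C_1=7, C_2=1.

x(t) = e^(5t), y(t) = -te^(5t) - 4e^(5t)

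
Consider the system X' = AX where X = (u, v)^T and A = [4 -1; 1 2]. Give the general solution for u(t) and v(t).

Coefficient matrix A = [[4, -1], [1, 2]].
Characteristic polynomial det(A - λI) = λ^2 - 6λ + 9 = 0.
Single eigenvalue λ = 3 with algebraic multiplicity 2.
Eigenvector v = (1,1); generalized eigenvector w with (A-λI)w=v is (-2,-3).
General solution: e^(3t)[C_1·v + C_2·(t·v + w)].

u(t) = C_1e^(3t) + C_2te^(3t) - 2C_2e^(3t), v(t) = C_1e^(3t) + C_2te^(3t) - 3C_2e^(3t)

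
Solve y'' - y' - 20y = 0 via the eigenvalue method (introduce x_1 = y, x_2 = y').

y(t) = K_1e^(5t) + K_2e^(-4t)

Let x_1 = y, x_2 = y'. Then x_1' = x_2 and x_2' = 20x_1 + x_2.
A = [[0,1],[20,1]]; det(A-λI) = λ^2 - λ - 20.
Eigenvalues λ = 5, -4 with eigenvectors (1,5), (1,-4).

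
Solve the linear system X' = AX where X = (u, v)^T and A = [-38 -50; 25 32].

Coefficient matrix A = [[-38, -50], [25, 32]].
Characteristic polynomial det(A - λI) = λ^2 + 6λ + 34 = 0.
Eigenvalues λ = -3 ± 5i (complex conjugate pair).
For λ=-3+5i: an eigenvector is (-1,1) - i(-3,2) = (-1 + 3i, 1 - 2i).
A real fundamental pair from Re and Im of e^((-3+5i)t)v: X_1 = e^(-3t)(cos(5t)·(-1,1) + sin(5t)·(-3,2)), X_2 = e^(-3t)(sin(5t)·(-1,1) - cos(5t)·(-3,2)).
General solution: C_1X_1 + C_2X_2.

u(t) = -3C_1e^(-3t)sin(5t) - C_1e^(-3t)cos(5t) - C_2e^(-3t)sin(5t) + 3C_2e^(-3t)cos(5t), v(t) = 2C_1e^(-3t)sin(5t) + C_1e^(-3t)cos(5t) + C_2e^(-3t)sin(5t) - 2C_2e^(-3t)cos(5t)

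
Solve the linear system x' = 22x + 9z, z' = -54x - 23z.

Coefficient matrix A = [[22, 9], [-54, -23]].
Characteristic polynomial det(A - λI) = λ^2 + λ - 20 = 0.
Eigenvalues λ = 4, -5.
For λ=4: (A-λI) row 1 is [18, 9], so an eigenvector is (-1, 2).
For λ=-5: (A-λI) row 1 is [27, 9], so an eigenvector is (-1, 3).
General solution: c_1e^(4t)(-1,2) + c_2e^(-5t)(-1,3).

x(t) = -c_1e^(4t) - c_2e^(-5t), z(t) = 2c_1e^(4t) + 3c_2e^(-5t)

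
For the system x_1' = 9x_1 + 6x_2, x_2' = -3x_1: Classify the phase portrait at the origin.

A = [[9,6],[-3,0]]; det(A-λI) = λ^2 - 9λ + 18.
λ = 3, 6: both positive.

unstable node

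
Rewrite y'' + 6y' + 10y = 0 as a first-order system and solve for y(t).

Let x_1 = y, x_2 = y'. Then x_1' = x_2 and x_2' = -10x_1 - 6x_2.
A = [[0,1],[-10,-6]]; det(A-λI) = λ^2 + 6λ + 10.
Eigenvalues λ = -3 ± i.

y(t) = c_1e^(-3t)cos(t) + c_2e^(-3t)sin(t)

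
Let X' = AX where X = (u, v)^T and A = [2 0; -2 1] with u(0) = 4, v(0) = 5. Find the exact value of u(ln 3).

A = [[2,0],[-2,1]]; eigenvalues λ = 2, 1.
Eigenvectors: (-1,2) for λ=2, (0,-1) for λ=1.
From the initial condition, c_1 = -4, c_2 = -13.
u(ln 3) = (-4)(3^2)(-1) + (-13)(3^1)(0) = 36.

36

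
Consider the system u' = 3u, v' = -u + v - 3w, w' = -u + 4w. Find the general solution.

Coefficient matrix A = [[3, 0, 0], [-1, 1, -3], [-1, 0, 4]].
det(A - λI) = 0 gives eigenvalues λ = 3, 1, 4.
For λ=3: eigenvector (1,-2,1).
For λ=1: eigenvector (0,1,0).
For λ=4: eigenvector (0,-1,1).
General solution: K_1e^(3t)(1,-2,1) + K_2e^(t)(0,1,0) + K_3e^(4t)(0,-1,1).

u(t) = K_1e^(3t), v(t) = -2K_1e^(3t) + K_2e^(t) - K_3e^(4t), w(t) = K_1e^(3t) + K_3e^(4t)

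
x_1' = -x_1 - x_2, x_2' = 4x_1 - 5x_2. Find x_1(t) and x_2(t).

Coefficient matrix A = [[-1, -1], [4, -5]].
Characteristic polynomial det(A - λI) = λ^2 + 6λ + 9 = 0.
Single eigenvalue λ = -3 with algebraic multiplicity 2.
Eigenvector v = (-1,-2); generalized eigenvector w with (A-λI)w=v is (-2,-3).
General solution: e^(-3t)[K_1·v + K_2·(t·v + w)].

x_1(t) = -K_1e^(-3t) - K_2te^(-3t) - 2K_2e^(-3t), x_2(t) = -2K_1e^(-3t) - 2K_2te^(-3t) - 3K_2e^(-3t)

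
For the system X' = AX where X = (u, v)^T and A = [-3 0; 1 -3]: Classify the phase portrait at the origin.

A = [[-3,0],[1,-3]]; det(A-λI) = λ^2 + 6λ + 9.
repeated λ = -3 with a single eigenvector.

stable improper node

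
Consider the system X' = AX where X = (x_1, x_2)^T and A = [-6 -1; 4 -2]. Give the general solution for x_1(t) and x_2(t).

x_1(t) = C_1e^(-4t) + C_2te^(-4t), x_2(t) = -2C_1e^(-4t) - 2C_2te^(-4t) - C_2e^(-4t)

Coefficient matrix A = [[-6, -1], [4, -2]].
Characteristic polynomial det(A - λI) = λ^2 + 8λ + 16 = 0.
Single eigenvalue λ = -4 with algebraic multiplicity 2.
Eigenvector v = (1,-2); generalized eigenvector w with (A-λI)w=v is (0,-1).
General solution: e^(-4t)[C_1·v + C_2·(t·v + w)].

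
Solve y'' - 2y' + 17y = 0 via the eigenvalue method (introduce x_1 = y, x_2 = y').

y(t) = c_1e^(t)cos(4t) + c_2e^(t)sin(4t)

Let x_1 = y, x_2 = y'. Then x_1' = x_2 and x_2' = -17x_1 + 2x_2.
A = [[0,1],[-17,2]]; det(A-λI) = λ^2 - 2λ + 17.
Eigenvalues λ = 1 ± 4i.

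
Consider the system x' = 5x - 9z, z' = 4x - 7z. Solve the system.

x(t) = -3K_1e^(-t) - 3K_2te^(-t) - 2K_2e^(-t), z(t) = -2K_1e^(-t) - 2K_2te^(-t) - K_2e^(-t)

Coefficient matrix A = [[5, -9], [4, -7]].
Characteristic polynomial det(A - λI) = λ^2 + 2λ + 1 = 0.
Single eigenvalue λ = -1 with algebraic multiplicity 2.
Eigenvector v = (-3,-2); generalized eigenvector w with (A-λI)w=v is (-2,-1).
General solution: e^(-t)[K_1·v + K_2·(t·v + w)].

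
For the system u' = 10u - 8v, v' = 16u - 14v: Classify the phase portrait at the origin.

A = [[10,-8],[16,-14]]; det(A-λI) = λ^2 + 4λ - 12.
λ = 2, -6: opposite signs.

saddle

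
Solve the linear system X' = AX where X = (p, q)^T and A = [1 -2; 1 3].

p(t) = C_1e^(2t)sin(t) - C_1e^(2t)cos(t) - C_2e^(2t)sin(t) - C_2e^(2t)cos(t), q(t) = -C_1e^(2t)sin(t) + C_2e^(2t)cos(t)

Coefficient matrix A = [[1, -2], [1, 3]].
Characteristic polynomial det(A - λI) = λ^2 - 4λ + 5 = 0.
Eigenvalues λ = 2 ± i (complex conjugate pair).
For λ=2+i: an eigenvector is (-1,0) - i(1,-1) = (-1 - i, 0 + i).
A real fundamental pair from Re and Im of e^((2+i)t)v: X_1 = e^(2t)(cos(t)·(-1,0) + sin(t)·(1,-1)), X_2 = e^(2t)(sin(t)·(-1,0) - cos(t)·(1,-1)).
General solution: C_1X_1 + C_2X_2.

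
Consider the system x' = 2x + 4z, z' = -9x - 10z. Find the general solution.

Coefficient matrix A = [[2, 4], [-9, -10]].
Characteristic polynomial det(A - λI) = λ^2 + 8λ + 16 = 0.
Single eigenvalue λ = -4 with algebraic multiplicity 2.
Eigenvector v = (-2,3); generalized eigenvector w with (A-λI)w=v is (1,-2).
General solution: e^(-4t)[K_1·v + K_2·(t·v + w)].

x(t) = -2K_1e^(-4t) - 2K_2te^(-4t) + K_2e^(-4t), z(t) = 3K_1e^(-4t) + 3K_2te^(-4t) - 2K_2e^(-4t)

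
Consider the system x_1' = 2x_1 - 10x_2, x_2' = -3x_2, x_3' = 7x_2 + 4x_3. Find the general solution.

x_1(t) = 2K_1e^(-3t) + K_2e^(2t), x_2(t) = K_1e^(-3t), x_3(t) = -K_1e^(-3t) + K_3e^(4t)

Coefficient matrix A = [[2, -10, 0], [0, -3, 0], [0, 7, 4]].
det(A - λI) = 0 gives eigenvalues λ = -3, 2, 4.
For λ=-3: eigenvector (2,1,-1).
For λ=2: eigenvector (1,0,0).
For λ=4: eigenvector (0,0,1).
General solution: K_1e^(-3t)(2,1,-1) + K_2e^(2t)(1,0,0) + K_3e^(4t)(0,0,1).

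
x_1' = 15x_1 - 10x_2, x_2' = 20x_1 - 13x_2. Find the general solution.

x_1(t) = -c_1e^(t)sin(2t) + 2c_1e^(t)cos(2t) + 2c_2e^(t)sin(2t) + c_2e^(t)cos(2t), x_2(t) = -c_1e^(t)sin(2t) + 3c_1e^(t)cos(2t) + 3c_2e^(t)sin(2t) + c_2e^(t)cos(2t)

Coefficient matrix A = [[15, -10], [20, -13]].
Characteristic polynomial det(A - λI) = λ^2 - 2λ + 5 = 0.
Eigenvalues λ = 1 ± 2i (complex conjugate pair).
For λ=1+2i: an eigenvector is (2,3) - i(-1,-1) = (2 + i, 3 + i).
A real fundamental pair from Re and Im of e^((1+2i)t)v: X_1 = e^(t)(cos(2t)·(2,3) + sin(2t)·(-1,-1)), X_2 = e^(t)(sin(2t)·(2,3) - cos(2t)·(-1,-1)).
General solution: c_1X_1 + c_2X_2.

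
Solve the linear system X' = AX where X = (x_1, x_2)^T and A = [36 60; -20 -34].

x_1(t) = -3K_1e^(-4t) - 2K_2e^(6t), x_2(t) = 2K_1e^(-4t) + K_2e^(6t)

Coefficient matrix A = [[36, 60], [-20, -34]].
Characteristic polynomial det(A - λI) = λ^2 - 2λ - 24 = 0.
Eigenvalues λ = -4, 6.
For λ=-4: (A-λI) row 1 is [40, 60], so an eigenvector is (-3, 2).
For λ=6: (A-λI) row 1 is [30, 60], so an eigenvector is (-2, 1).
General solution: K_1e^(-4t)(-3,2) + K_2e^(6t)(-2,1).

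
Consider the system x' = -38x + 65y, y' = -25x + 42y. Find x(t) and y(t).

Coefficient matrix A = [[-38, 65], [-25, 42]].
Characteristic polynomial det(A - λI) = λ^2 - 4λ + 29 = 0.
Eigenvalues λ = 2 ± 5i (complex conjugate pair).
For λ=2+5i: an eigenvector is (-2,-1) - i(3,2) = (-2 - 3i, -1 - 2i).
A real fundamental pair from Re and Im of e^((2+5i)t)v: X_1 = e^(2t)(cos(5t)·(-2,-1) + sin(5t)·(3,2)), X_2 = e^(2t)(sin(5t)·(-2,-1) - cos(5t)·(3,2)).
General solution: c_1X_1 + c_2X_2.

x(t) = 3c_1e^(2t)sin(5t) - 2c_1e^(2t)cos(5t) - 2c_2e^(2t)sin(5t) - 3c_2e^(2t)cos(5t), y(t) = 2c_1e^(2t)sin(5t) - c_1e^(2t)cos(5t) - c_2e^(2t)sin(5t) - 2c_2e^(2t)cos(5t)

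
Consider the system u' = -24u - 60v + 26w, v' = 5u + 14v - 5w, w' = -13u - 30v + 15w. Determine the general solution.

u(t) = K_1e^(2t) + 4K_2e^(4t) + 6K_3e^(-t), v(t) = -K_2e^(4t) - K_3e^(-t), w(t) = K_1e^(2t) + 2K_2e^(4t) + 3K_3e^(-t)

Coefficient matrix A = [[-24, -60, 26], [5, 14, -5], [-13, -30, 15]].
det(A - λI) = 0 gives eigenvalues λ = 2, 4, -1.
For λ=2: eigenvector (1,0,1).
For λ=4: eigenvector (4,-1,2).
For λ=-1: eigenvector (6,-1,3).
General solution: K_1e^(2t)(1,0,1) + K_2e^(4t)(4,-1,2) + K_3e^(-t)(6,-1,3).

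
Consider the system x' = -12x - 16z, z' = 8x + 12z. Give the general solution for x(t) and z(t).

x(t) = -2C_1e^(-4t) + C_2e^(4t), z(t) = C_1e^(-4t) - C_2e^(4t)

Coefficient matrix A = [[-12, -16], [8, 12]].
Characteristic polynomial det(A - λI) = λ^2 - 16 = 0.
Eigenvalues λ = -4, 4.
For λ=-4: (A-λI) row 1 is [-8, -16], so an eigenvector is (-2, 1).
For λ=4: (A-λI) row 1 is [-16, -16], so an eigenvector is (1, -1).
General solution: C_1e^(-4t)(-2,1) + C_2e^(4t)(1,-1).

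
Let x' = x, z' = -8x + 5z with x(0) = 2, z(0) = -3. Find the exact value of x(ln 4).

8

A = [[1,0],[-8,5]]; eigenvalues λ = 1, 5.
Eigenvectors: (-1,-2) for λ=1, (0,-1) for λ=5.
From the initial condition, c_1 = -2, c_2 = 7.
x(ln 4) = (-2)(4^1)(-1) + (7)(4^5)(0) = 8.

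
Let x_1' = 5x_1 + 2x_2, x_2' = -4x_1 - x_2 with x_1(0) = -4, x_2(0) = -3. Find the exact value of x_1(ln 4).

-676

A = [[5,2],[-4,-1]]; eigenvalues λ = 3, 1.
Eigenvectors: (-1,1) for λ=3, (-1,2) for λ=1.
From the initial condition, c_1 = 11, c_2 = -7.
x_1(ln 4) = (11)(4^3)(-1) + (-7)(4^1)(-1) = -676.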